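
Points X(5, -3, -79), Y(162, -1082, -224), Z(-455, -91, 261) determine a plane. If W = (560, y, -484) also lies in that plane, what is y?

The plane through X, Y, Z has equation −379620x + 13320y − 510156z = 38364264.
Substituting W: (13320)y + (34328304) = 38364264, so y = 303.

303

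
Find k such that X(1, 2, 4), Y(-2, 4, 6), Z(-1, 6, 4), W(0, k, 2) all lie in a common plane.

The points are coplanar iff XY · (XZ × XW) = 0.
Expanding, this is linear in k: (-4)k + (32) = 0.
So k = 8.

8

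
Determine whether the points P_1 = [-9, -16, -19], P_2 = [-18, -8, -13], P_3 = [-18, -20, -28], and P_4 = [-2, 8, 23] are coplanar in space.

The four points are coplanar iff the 3×3 determinant with rows P_1P_2, P_1P_3, P_1P_4 is zero.
Rows: (-9, 8, 6), (-9, -4, -9), (7, 24, 42).
Expanding along the first row: (-9)(48) − (8)(-315) + (6)(-188) = 960.
Nonzero ⇒ not coplanar.

No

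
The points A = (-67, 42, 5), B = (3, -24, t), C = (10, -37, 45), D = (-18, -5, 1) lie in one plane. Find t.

-11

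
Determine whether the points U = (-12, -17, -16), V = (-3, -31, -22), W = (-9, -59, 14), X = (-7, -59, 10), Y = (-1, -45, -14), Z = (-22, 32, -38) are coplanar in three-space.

The plane through U, V, W has normal n = UV × UW = (-672, -288, -336) and equation n·P = 18336.
Checking the remaining points: n·X = 18336, n·Y = 18336, n·Z = 18336.
All equal 18336, so all 6 points lie in one plane.

Yes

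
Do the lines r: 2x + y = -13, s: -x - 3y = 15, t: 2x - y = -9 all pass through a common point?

Intersecting r and s: solving the 2×2 system gives (x, y) = (-24/5, -17/5).
Substitute into t: (2)(-24/5) + (-1)(-17/5) = -31/5.
But t requires -9 ≠ -31/5, so the three lines have no common point.

No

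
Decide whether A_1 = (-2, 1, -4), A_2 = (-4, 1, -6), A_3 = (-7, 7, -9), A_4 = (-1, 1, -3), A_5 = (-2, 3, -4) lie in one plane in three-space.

Yes

The plane through A_1, A_2, A_3 has normal n = A_1A_2 × A_1A_3 = (12, 0, -12) and equation n·P = 24.
Checking the remaining points: n·A_4 = 24, n·A_5 = 24.
All equal 24, so all 5 points lie in one plane.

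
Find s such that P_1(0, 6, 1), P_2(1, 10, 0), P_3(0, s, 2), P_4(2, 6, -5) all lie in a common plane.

8

Normal to plane P_1P_2P_4: n = (-24, 4, -8); plane equation n·P = 16.
Requiring n·P_3 = 16: (4)s + (-16) = 16.
So s = 8.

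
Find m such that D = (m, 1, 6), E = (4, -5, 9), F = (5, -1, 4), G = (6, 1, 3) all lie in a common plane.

7

Coplanarity ⇔ det[DE; DF; DG] = 0.
Expanding, this is linear in m: (-6)m + (42) = 0.
So m = 7.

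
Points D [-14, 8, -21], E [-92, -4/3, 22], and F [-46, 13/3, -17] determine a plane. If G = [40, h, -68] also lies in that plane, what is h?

A normal to the plane is n = DE × DF = (361/3, -1064, -38/3).
G lies in the plane iff n · DG = 0.
This gives (-1064)h + (46816/3) = 0, so h = 44/3.

44/3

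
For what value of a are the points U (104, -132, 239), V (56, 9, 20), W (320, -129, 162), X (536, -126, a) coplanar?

85

Coplanarity ⇔ det[UV; UW; UX] = 0.
Expanding, this is linear in a: (-30600)a + (2601000) = 0.
So a = 85.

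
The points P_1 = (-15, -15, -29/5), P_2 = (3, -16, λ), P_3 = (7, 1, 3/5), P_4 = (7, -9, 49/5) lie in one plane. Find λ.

62/5

The points are coplanar iff P_1P_2 · (P_1P_3 × P_1P_4) = 0.
Expanding, this is linear in λ: (-220)λ + (2728) = 0.
So λ = 62/5.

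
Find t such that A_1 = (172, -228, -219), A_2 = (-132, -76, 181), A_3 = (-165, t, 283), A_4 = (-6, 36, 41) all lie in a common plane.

338

Normal to plane A_1A_2A_4: n = (-66080, 7840, -53200); plane equation n·P = -1502480.
Requiring n·A_3 = -1502480: (7840)t + (-4152400) = -1502480.
So t = 338.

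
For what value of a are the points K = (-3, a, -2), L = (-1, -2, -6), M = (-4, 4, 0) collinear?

2

Collinearity requires KL × KM = 0; each component is linear in a.
The x-component gives (-6)a + (12) = 0, so a = 2.
The remaining components then also vanish.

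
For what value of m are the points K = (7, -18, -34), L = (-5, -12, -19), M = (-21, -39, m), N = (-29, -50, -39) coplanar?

-34

Coplanarity ⇔ det[KL; KM; KN] = 0.
Expanding, this is linear in m: (-600)m + (-20400) = 0.
So m = -34.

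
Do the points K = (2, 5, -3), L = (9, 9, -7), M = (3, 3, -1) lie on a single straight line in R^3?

No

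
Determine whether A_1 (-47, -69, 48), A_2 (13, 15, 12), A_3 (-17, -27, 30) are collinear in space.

Yes

A_1A_2 = (60, 84, -36), A_1A_3 = (30, 42, -18).
A_1A_2 × A_1A_3 = (0, 0, 0).
The cross product vanishes, so the three points are collinear.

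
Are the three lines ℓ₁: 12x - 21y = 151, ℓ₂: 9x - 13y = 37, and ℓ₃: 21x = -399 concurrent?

Intersecting ℓ₁ and ℓ₂: solving the 2×2 system gives (x, y) = (-1186/33, -305/11).
Substitute into ℓ₃: (21)(-1186/33) + (0)(-305/11) = -8302/11.
But ℓ₃ requires -399 ≠ -8302/11, so the three lines have no common point.

No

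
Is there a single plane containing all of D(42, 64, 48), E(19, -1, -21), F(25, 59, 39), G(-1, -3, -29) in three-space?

The four points are coplanar iff the 3×3 determinant with rows DE, DF, DG is zero.
Rows: (-23, -65, -69), (-17, -5, -9), (-43, -67, -77).
Expanding along the first row: (-23)(-218) − (-65)(922) + (-69)(924) = 1188.
Nonzero ⇒ not coplanar.

No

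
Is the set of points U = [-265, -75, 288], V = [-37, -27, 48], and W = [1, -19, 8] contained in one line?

UV = (228, 48, -240), UW = (266, 56, -280).
UV × UW = (0, 0, 0).
The cross product vanishes, so the three points are collinear.

Yes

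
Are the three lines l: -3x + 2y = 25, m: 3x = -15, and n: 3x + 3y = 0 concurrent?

The three lines meet at one point iff the augmented coefficient matrix [aᵢ bᵢ cᵢ] has rank < 3, i.e. its determinant vanishes.
Here the determinant is 0.
It vanishes, so the lines are concurrent at (-5, 5).

Yes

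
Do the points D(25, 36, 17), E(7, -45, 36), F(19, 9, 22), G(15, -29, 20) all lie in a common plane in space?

The four points are coplanar iff the 3×3 determinant with rows DE, DF, DG is zero.
Rows: (-18, -81, 19), (-6, -27, 5), (-10, -65, 3).
Expanding along the first row: (-18)(244) − (-81)(32) + (19)(120) = 480.
Nonzero ⇒ not coplanar.

No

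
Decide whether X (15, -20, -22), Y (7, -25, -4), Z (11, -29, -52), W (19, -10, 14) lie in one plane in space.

Yes

A normal to the plane through X, Y, Z is n = XY × XZ = (312, -312, 52).
The plane has equation n·P = 9776. For W: n·W = 9776.
Equal, so W lies in the plane and all four are coplanar.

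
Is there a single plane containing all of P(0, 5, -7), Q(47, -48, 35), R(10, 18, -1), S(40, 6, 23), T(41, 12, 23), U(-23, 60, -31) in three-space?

The plane through P, Q, R has normal n = PQ × PR = (-864, 138, 1141) and equation n·X = -7297.
Checking the remaining points: n·S = -7489, n·T = -7525, n·U = -7219.
Since n·S = -7489 ≠ -7297, S is off the plane and the points are not all coplanar.

No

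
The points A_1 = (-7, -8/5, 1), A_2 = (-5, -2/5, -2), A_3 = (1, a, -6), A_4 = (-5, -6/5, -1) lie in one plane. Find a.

Normal to plane A_1A_2A_4: n = (-6/5, -2, -8/5); plane equation n·P = 10.
Requiring n·A_3 = 10: (-2)a + (42/5) = 10.
So a = -4/5.

-4/5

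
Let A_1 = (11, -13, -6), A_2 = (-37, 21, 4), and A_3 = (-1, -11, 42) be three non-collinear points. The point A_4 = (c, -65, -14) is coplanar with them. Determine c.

Coplanarity requires A_1A_2 · (A_1A_3 × A_1A_4) = 0.
A_1A_2 = (-48, 34, 10), A_1A_3 = (-12, 2, 48); the triple product is linear in c with coefficient 1612 and constant term -133796.
Setting it to zero: c = 83.

83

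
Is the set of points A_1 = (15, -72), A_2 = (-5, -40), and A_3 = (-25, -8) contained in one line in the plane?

Yes

A_1A_2 = (-20, 32), A_1A_3 = (-40, 64).
Twice the signed area of △A_1A_2A_3 is (-20)(64) − (32)(-40) = 0.
The triangle is degenerate (zero area), so the points are collinear.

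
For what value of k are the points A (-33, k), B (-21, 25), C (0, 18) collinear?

29

The three points are collinear iff det[AB; AC] = 0.
This determinant is linear in k: (21)k + (-609) = 0, so k = 29.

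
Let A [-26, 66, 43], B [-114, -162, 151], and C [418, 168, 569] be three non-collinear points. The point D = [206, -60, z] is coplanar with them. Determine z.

501

The plane through A, B, C has equation −130944x + 94240y + 92256z = 13591392.
Substituting D: (92256)z + (-32628864) = 13591392, so z = 501.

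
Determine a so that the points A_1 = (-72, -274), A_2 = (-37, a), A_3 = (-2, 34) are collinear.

The three points are collinear iff det[A_1A_2; A_1A_3] = 0.
This determinant is linear in a: (-70)a + (-8400) = 0, so a = -120.

-120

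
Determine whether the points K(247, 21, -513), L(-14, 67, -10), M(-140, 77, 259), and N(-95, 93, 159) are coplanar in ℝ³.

A normal to the plane through K, L, M is n = KL × KM = (7344, 6831, 3186).
The plane has equation n·P = 323001. For N: n·N = 444177.
444177 ≠ 323001, so N is off the plane.

No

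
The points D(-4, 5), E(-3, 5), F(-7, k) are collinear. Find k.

Collinearity: (F − D) must be parallel to (E − D) = (1, 0).
Cross-multiplying the components: (k − 5)·(1) = (-3)·(0).
Solving gives k = 5.

5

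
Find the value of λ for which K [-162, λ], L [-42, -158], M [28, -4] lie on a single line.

The three points are collinear iff det[KL; KM] = 0.
This determinant is linear in λ: (70)λ + (29540) = 0, so λ = -422.

-422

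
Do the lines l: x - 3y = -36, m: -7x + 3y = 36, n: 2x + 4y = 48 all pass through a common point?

Yes

Intersecting l and m: solving the 2×2 system gives (x, y) = (0, 12).
Substitute into n: (2)(0) + (4)(12) = 48.
This equals 48, so (0, 12) lies on all three lines and they are concurrent.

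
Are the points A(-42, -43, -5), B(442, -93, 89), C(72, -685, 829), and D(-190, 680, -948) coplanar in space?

The four points are coplanar iff the 3×3 determinant with rows AB, AC, AD is zero.
Rows: (484, -50, 94), (114, -642, 834), (-148, 723, -943).
Expanding along the first row: (484)(2424) − (-50)(15930) + (94)(-12594) = 785880.
Nonzero ⇒ not coplanar.

No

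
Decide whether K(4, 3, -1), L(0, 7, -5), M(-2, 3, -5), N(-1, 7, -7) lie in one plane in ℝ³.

A normal to the plane through K, L, M is n = KL × KM = (-16, 8, 24).
The plane has equation n·P = -64. For N: n·N = -96.
-96 ≠ -64, so N is off the plane.

No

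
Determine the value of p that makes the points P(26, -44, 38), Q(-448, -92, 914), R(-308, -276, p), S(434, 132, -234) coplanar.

-54

Coplanarity ⇔ det[PQ; PR; PS] = 0.
Expanding, this is linear in p: (63840)p + (3447360) = 0.
So p = -54.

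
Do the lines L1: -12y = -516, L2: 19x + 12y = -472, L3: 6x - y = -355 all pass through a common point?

Yes

Intersecting L1 and L2: solving the 2×2 system gives (x, y) = (-52, 43).
Substitute into L3: (6)(-52) + (-1)(43) = -355.
This equals -355, so (-52, 43) lies on all three lines and they are concurrent.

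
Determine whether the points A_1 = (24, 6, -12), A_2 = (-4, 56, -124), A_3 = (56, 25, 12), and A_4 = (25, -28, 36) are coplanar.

Yes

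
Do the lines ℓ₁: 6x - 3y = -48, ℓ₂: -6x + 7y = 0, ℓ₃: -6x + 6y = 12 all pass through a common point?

Yes

Lines aᵢx + bᵢy = cᵢ with pairwise distinct directions are concurrent exactly when det[aᵢ bᵢ cᵢ] = 0.
Here the determinant is 0.
It vanishes, so the lines are concurrent at (-14, -12).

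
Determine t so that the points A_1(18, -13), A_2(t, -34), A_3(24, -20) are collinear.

The three points are collinear iff det[A_1A_2; A_1A_3] = 0.
This determinant is linear in t: (-7)t + (252) = 0, so t = 36.

36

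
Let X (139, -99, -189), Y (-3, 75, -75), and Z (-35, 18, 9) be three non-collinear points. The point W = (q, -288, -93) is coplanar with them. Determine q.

151

The plane through X, Y, Z has equation 21114x + 8280y + 13662z = -466992.
Substituting W: (21114)q + (-3655206) = -466992, so q = 151.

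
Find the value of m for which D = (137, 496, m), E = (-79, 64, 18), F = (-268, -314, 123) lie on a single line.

-102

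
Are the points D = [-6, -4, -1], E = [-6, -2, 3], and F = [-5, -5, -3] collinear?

DE = (0, 2, 4), DF = (1, -1, -2).
DE × DF = (0, 4, -2).
The cross product is nonzero, so the points do not lie on one line.

No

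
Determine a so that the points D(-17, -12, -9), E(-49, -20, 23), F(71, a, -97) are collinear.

Direction DE = (-32, -8, 32). From the x-coordinate of F, the parameter along the line is τ = (71 − (-17))/(-32) = -11/4.
Then a = (-12) + (-11/4)·(-8) = 10.

10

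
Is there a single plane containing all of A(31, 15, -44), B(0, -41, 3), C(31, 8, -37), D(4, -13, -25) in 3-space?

No

The four points are coplanar iff the 3×3 determinant with rows AB, AC, AD is zero.
Rows: (-31, -56, 47), (0, -7, 7), (-27, -28, 19).
Expanding along the first row: (-31)(63) − (-56)(189) + (47)(-189) = -252.
Nonzero ⇒ not coplanar.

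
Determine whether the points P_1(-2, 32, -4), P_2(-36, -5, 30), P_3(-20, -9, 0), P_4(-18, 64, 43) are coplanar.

The four points are coplanar iff the 3×3 determinant with rows P_1P_2, P_1P_3, P_1P_4 is zero.
Rows: (-34, -37, 34), (-18, -41, 4), (-16, 32, 47).
Expanding along the first row: (-34)(-2055) − (-37)(-782) + (34)(-1232) = -952.
Nonzero ⇒ not coplanar.

No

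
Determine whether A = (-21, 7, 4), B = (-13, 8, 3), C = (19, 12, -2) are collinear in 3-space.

AB = (8, 1, -1), AC = (40, 5, -6).
AB × AC = (-1, 8, 0).
The cross product is nonzero, so the points do not lie on one line.

No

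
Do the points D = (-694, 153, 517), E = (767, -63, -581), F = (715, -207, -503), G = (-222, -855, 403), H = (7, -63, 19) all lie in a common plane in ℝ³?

Yes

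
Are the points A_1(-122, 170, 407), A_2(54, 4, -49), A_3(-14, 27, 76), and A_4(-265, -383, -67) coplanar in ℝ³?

A normal to the plane through A_1, A_2, A_3 is n = A_1A_2 × A_1A_3 = (-10262, 9008, -7240).
The plane has equation n·P = -163356. For A_4: n·A_4 = -245554.
-245554 ≠ -163356, so A_4 is off the plane.

No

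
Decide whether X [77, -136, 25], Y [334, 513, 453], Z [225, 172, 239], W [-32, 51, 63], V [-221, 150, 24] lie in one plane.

No

The plane through X, Y, Z has normal n = XY × XZ = (7062, 8346, -16896) and equation n·P = -1013682.
Checking the remaining points: n·W = -864786, n·V = -714306.
Since n·W = -864786 ≠ -1013682, W is off the plane and the points are not all coplanar.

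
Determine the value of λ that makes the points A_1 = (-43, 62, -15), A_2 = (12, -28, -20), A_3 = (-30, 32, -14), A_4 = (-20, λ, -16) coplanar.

20

Normal to plane A_1A_2A_3: n = (-240, -120, -480); plane equation n·P = 10080.
Requiring n·A_4 = 10080: (-120)λ + (12480) = 10080.
So λ = 20.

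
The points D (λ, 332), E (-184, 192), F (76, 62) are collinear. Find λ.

-464

The three points are collinear iff det[DE; DF] = 0.
This determinant is linear in λ: (130)λ + (60320) = 0, so λ = -464.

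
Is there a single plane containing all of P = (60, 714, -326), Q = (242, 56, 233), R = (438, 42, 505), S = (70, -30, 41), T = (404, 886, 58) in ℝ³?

The plane through P, Q, R has normal n = PQ × PR = (-171150, 60060, 126420) and equation n·X = -8599080.
Checking the remaining points: n·S = -8599080, n·T = -8599080.
All equal -8599080, so all 5 points lie in one plane.

Yes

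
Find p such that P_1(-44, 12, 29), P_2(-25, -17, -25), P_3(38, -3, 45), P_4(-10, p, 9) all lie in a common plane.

-6

Normal to plane P_1P_2P_3: n = (-1274, -4732, 2093); plane equation n·P = 59969.
Requiring n·P_4 = 59969: (-4732)p + (31577) = 59969.
So p = -6.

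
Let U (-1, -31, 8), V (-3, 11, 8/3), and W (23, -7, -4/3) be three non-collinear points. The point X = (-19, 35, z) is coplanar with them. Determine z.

10/3

A normal to the plane is n = UV × UW = (-264, -440/3, -1056).
X lies in the plane iff n · UX = 0.
This gives (-1056)z + (3520) = 0, so z = 10/3.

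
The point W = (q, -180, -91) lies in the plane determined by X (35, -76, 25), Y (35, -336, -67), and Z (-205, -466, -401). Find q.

The plane through X, Y, Z has equation 74880x + 22080y − 62400z = -617280.
Substituting W: (74880)q + (1704000) = -617280, so q = -31.

-31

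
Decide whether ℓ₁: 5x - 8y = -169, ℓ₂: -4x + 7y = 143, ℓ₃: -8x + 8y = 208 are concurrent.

Yes

Intersecting ℓ₁ and ℓ₂: solving the 2×2 system gives (x, y) = (-13, 13).
Substitute into ℓ₃: (-8)(-13) + (8)(13) = 208.
This equals 208, so (-13, 13) lies on all three lines and they are concurrent.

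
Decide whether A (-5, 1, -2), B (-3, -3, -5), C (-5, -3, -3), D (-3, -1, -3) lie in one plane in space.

A normal to the plane through A, B, C is n = AB × AC = (-8, 2, -8).
The plane has equation n·P = 58. For D: n·D = 46.
46 ≠ 58, so D is off the plane.

No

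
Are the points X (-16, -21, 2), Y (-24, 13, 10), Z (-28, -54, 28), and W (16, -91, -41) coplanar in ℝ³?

A normal to the plane through X, Y, Z is n = XY × XZ = (1148, 112, 672).
The plane has equation n·P = -19376. For W: n·W = -19376.
Equal, so W lies in the plane and all four are coplanar.

Yes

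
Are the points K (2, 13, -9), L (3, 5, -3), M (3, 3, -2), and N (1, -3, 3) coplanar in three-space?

A normal to the plane through K, L, M is n = KL × KM = (4, -1, -2).
The plane has equation n·P = 13. For N: n·N = 1.
1 ≠ 13, so N is off the plane.

No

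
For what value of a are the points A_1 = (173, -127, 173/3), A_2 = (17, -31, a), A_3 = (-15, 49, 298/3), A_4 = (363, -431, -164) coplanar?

21

Normal to plane A_1A_3A_4: n = (-79040/3, -101270/3, 23712); plane equation n·P = 3289546/3.
Requiring n·A_2 = 3289546/3: (23712)a + (1795690/3) = 3289546/3.
So a = 21.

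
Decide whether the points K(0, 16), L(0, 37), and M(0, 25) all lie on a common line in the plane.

Yes

KL = (0, 21), KM = (0, 9).
Twice the signed area of △KLM is (0)(9) − (21)(0) = 0.
The triangle is degenerate (zero area), so the points are collinear.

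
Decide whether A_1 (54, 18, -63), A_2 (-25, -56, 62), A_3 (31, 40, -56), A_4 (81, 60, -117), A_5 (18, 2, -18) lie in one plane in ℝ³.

Yes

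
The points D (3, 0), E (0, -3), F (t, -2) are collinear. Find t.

The three points are collinear iff det[DE; DF] = 0.
This determinant is linear in t: (3)t + (-3) = 0, so t = 1.

1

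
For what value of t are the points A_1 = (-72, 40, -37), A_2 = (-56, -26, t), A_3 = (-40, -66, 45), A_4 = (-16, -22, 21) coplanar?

Normal to plane A_1A_3A_4: n = (-1064, 2736, 3952); plane equation n·P = 39824.
Requiring n·A_2 = 39824: (3952)t + (-11552) = 39824.
So t = 13.

13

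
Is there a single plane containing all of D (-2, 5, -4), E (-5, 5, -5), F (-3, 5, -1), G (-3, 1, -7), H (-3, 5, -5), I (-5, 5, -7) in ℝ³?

No

The plane through D, E, F has normal n = DE × DF = (0, 10, 0) and equation n·P = 50.
Checking the remaining points: n·G = 10, n·H = 50, n·I = 50.
Since n·G = 10 ≠ 50, G is off the plane and the points are not all coplanar.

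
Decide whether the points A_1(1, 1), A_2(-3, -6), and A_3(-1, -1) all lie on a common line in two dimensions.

A_1A_2 = (-4, -7), A_1A_3 = (-2, -2).
If collinear, A_1A_3 would be a scalar multiple of A_1A_2. But (-4)·(-2) ≠ (-7)·(-2) (difference -6), so they are not parallel; the points are not collinear.

No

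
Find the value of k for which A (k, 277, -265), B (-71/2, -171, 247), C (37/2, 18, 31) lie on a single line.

185/2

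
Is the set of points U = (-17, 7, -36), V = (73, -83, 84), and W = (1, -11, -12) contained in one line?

Yes

UV = (90, -90, 120), UW = (18, -18, 24).
UV × UW = (0, 0, 0).
The cross product vanishes, so the three points are collinear.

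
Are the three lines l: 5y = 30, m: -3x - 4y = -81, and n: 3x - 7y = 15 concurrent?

Yes

Lines aᵢx + bᵢy = cᵢ with pairwise distinct directions are concurrent exactly when det[aᵢ bᵢ cᵢ] = 0.
Here the determinant is 0.
It vanishes, so the lines are concurrent at (19, 6).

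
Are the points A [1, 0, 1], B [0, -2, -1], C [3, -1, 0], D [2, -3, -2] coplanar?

Yes

A normal to the plane through A, B, C is n = AB × AC = (0, -5, 5).
The plane has equation n·P = 5. For D: n·D = 5.
Equal, so D lies in the plane and all four are coplanar.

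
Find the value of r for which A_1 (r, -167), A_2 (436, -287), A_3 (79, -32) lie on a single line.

268

The three points are collinear iff det[A_1A_2; A_1A_3] = 0.
This determinant is linear in r: (-255)r + (68340) = 0, so r = 268.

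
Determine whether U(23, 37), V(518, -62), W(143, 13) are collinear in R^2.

Yes

UV = (495, -99), UW = (120, -24).
Twice the signed area of △UVW is (495)(-24) − (-99)(120) = 0.
The triangle is degenerate (zero area), so the points are collinear.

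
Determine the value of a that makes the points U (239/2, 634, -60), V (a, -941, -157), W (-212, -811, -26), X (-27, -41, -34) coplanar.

-705/2

Normal to plane UWX: n = (-14620, 3638, 12070); plane equation n·P = -164798.
Requiring n·V = -164798: (-14620)a + (-5318348) = -164798.
So a = -705/2.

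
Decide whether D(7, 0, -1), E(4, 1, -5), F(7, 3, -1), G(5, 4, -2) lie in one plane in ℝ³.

No

A normal to the plane through D, E, F is n = DE × DF = (12, 0, -9).
The plane has equation n·P = 93. For G: n·G = 78.
78 ≠ 93, so G is off the plane.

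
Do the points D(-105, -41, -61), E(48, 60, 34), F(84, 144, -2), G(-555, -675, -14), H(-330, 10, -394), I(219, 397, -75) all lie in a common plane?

The plane through D, E, F has normal n = DE × DF = (-11616, 8928, 9216) and equation n·P = 291456.
Checking the remaining points: n·G = 291456, n·H = 291456, n·I = 309312.
Since n·I = 309312 ≠ 291456, I is off the plane and the points are not all coplanar.

No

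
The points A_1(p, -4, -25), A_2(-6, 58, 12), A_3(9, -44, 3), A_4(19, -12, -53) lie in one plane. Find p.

11

The points are coplanar iff A_1A_2 · (A_1A_3 × A_1A_4) = 0.
Expanding, this is linear in p: (-6000)p + (66000) = 0.
So p = 11.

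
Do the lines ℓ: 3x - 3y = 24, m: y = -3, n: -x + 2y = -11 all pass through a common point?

The three lines meet at one point iff the augmented coefficient matrix [aᵢ bᵢ cᵢ] has rank < 3, i.e. its determinant vanishes.
Here the determinant is 0.
It vanishes, so the lines are concurrent at (5, -3).

Yes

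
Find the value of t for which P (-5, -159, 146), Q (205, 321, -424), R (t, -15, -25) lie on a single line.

Collinearity requires PQ × PR = 0; each component is linear in t.
The y-component gives (-570)t + (33060) = 0, so t = 58.
The remaining components then also vanish.

58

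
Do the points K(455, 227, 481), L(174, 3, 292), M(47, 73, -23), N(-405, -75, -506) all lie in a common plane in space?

No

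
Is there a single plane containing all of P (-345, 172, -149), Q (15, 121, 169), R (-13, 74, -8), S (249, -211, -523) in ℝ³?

No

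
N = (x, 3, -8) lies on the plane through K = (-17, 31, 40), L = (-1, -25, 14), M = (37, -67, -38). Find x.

19

Coplanarity requires KL · (KM × KN) = 0.
KL = (16, -56, -26), KM = (54, -98, -78); the triple product is linear in x with coefficient 1820 and constant term -34580.
Setting it to zero: x = 19.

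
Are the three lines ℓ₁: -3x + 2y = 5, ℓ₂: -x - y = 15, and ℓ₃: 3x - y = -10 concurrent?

No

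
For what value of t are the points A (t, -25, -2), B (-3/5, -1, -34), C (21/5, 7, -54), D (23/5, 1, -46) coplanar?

1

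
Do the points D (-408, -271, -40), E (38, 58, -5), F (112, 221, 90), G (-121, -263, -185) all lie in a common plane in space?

With D as base: DE = (446, 329, 35), DF = (520, 492, 130), DG = (287, 8, -145).
DF × DG = (-72380, 112710, -137044).
DE · (DF × DG) = 3570.
Since 3570 ≠ 0, the four points are not coplanar.

No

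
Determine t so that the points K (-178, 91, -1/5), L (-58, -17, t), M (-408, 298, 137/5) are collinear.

-73/5

Collinearity requires KL × KM = 0; each component is linear in t.
The x-component gives (-207)t + (-15111/5) = 0, so t = -73/5.
The remaining components then also vanish.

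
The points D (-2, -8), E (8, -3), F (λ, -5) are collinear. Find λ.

4

Collinearity: (F − D) must be parallel to (E − D) = (10, 5).
Cross-multiplying the components: (λ − (-2))·(5) = (3)·(10).
Solving gives λ = 4.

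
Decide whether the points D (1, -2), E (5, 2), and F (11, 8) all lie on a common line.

Yes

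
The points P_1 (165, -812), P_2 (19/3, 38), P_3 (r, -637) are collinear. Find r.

Collinearity: (P_3 − P_1) must be parallel to (P_2 − P_1) = (-476/3, 850).
Cross-multiplying the components: (r − 165)·(850) = (175)·(-476/3).
Solving gives r = 397/3.

397/3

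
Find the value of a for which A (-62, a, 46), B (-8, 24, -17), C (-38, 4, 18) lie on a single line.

Collinearity requires AB × AC = 0; each component is linear in a.
The x-component gives (-35)a + (-420) = 0, so a = -12.
The remaining components then also vanish.

-12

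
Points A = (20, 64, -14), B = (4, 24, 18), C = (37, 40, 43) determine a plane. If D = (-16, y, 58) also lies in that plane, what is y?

A normal to the plane is n = AB × AC = (-1512, 1456, 1064).
D lies in the plane iff n · AD = 0.
This gives (1456)y + (37856) = 0, so y = -26.

-26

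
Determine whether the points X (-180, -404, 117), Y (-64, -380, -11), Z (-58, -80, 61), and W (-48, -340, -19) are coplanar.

The four points are coplanar iff the 3×3 determinant with rows XY, XZ, XW is zero.
Rows: (116, 24, -128), (122, 324, -56), (132, 64, -136).
Expanding along the first row: (116)(-40480) − (24)(-9200) + (-128)(-34960) = 0.
Zero determinant ⇒ coplanar.

Yes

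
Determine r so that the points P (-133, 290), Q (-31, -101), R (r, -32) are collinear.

Collinearity: (R − P) must be parallel to (Q − P) = (102, -391).
Cross-multiplying the components: (r − (-133))·(-391) = (-322)·(102).
Solving gives r = -49.

-49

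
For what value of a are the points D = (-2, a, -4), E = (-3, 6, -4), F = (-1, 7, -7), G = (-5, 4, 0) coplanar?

The points are coplanar iff DE · (DF × DG) = 0.
Expanding, this is linear in a: (2)a + (-10) = 0.
So a = 5.

5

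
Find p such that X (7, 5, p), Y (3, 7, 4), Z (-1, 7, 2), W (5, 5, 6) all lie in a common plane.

7

Coplanarity ⇔ det[XY; XZ; XW] = 0.
Expanding, this is linear in p: (-8)p + (56) = 0.
So p = 7.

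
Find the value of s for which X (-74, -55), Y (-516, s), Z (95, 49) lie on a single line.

Collinearity: (Y − X) must be parallel to (Z − X) = (169, 104).
Cross-multiplying the components: (s − (-55))·(169) = (-442)·(104).
Solving gives s = -327.

-327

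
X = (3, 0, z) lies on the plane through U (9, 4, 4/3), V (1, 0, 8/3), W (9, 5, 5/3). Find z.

Coplanarity requires UV · (UW × UX) = 0.
UV = (-8, -4, 4/3), UW = (0, 1, 1/3); the triple product is linear in z with coefficient -8 and constant term 16.
Setting it to zero: z = 2.

2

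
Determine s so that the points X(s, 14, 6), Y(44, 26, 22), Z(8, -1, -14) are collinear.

28

Direction YZ = (-36, -27, -36). From the y-coordinate of X, the parameter along the line is τ = (14 − 26)/(-27) = 4/9.
Then s = 44 + 4/9·(-36) = 28.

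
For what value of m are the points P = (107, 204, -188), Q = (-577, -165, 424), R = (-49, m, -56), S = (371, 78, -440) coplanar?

-9

Normal to plane PQS: n = (170100, -10800, 183600); plane equation n·X = -18519300.
Requiring n·R = -18519300: (-10800)m + (-18616500) = -18519300.
So m = -9.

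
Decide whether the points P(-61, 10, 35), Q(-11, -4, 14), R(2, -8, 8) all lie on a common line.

PQ = (50, -14, -21), PR = (63, -18, -27).
Comparing components 3 and 1: (-21)(63) − (50)(-27) = 27 ≠ 0, so PQ and PR are not parallel and the points are not collinear.

No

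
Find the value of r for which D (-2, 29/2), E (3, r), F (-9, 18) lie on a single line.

Collinearity: (E − D) must be parallel to (F − D) = (-7, 7/2).
Cross-multiplying the components: (r − 29/2)·(-7) = (5)·(7/2).
Solving gives r = 12.

12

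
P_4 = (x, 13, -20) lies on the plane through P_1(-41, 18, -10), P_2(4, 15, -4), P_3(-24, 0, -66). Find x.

-21

The plane through P_1, P_2, P_3 has equation 276x + 2622y − 759z = 43470.
Substituting P_4: (276)x + (49266) = 43470, so x = -21.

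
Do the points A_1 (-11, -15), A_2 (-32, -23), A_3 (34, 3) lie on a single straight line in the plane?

A_1A_2 = (-21, -8), A_1A_3 = (45, 18).
Twice the signed area of △A_1A_2A_3 is (-21)(18) − (-8)(45) = -18.
The area is nonzero, so the three points are not collinear.

No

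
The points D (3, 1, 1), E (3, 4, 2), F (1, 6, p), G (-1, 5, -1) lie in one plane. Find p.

1

Normal to plane DEG: n = (-10, -4, 12); plane equation n·P = -22.
Requiring n·F = -22: (12)p + (-34) = -22.
So p = 1.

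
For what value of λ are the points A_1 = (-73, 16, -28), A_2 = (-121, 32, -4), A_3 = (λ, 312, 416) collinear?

-961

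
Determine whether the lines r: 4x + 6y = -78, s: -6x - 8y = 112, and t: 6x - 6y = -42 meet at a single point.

Yes

The three lines meet at one point iff the augmented coefficient matrix [aᵢ bᵢ cᵢ] has rank < 3, i.e. its determinant vanishes.
Here the determinant is 0.
It vanishes, so the lines are concurrent at (-12, -5).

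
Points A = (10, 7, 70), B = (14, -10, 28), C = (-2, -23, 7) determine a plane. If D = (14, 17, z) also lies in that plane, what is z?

Coplanarity requires AB · (AC × AD) = 0.
AB = (4, -17, -42), AC = (-12, -30, -63); the triple product is linear in z with coefficient -324 and constant term 29484.
Setting it to zero: z = 91.

91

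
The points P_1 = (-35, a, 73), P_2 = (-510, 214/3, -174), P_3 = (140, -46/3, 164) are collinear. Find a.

Direction P_2P_3 = (650, -260/3, 338). From the x-coordinate of P_1, the parameter along the line is τ = (-35 − (-510))/650 = 19/26.
Then a = 214/3 + 19/26·(-260/3) = 8.

8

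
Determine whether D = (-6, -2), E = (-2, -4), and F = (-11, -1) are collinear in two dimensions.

No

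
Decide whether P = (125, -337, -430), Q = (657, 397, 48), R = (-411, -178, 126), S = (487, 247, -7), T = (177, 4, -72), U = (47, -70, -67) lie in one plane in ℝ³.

No

The plane through P, Q, R has normal n = PQ × PR = (332102, -552000, 478012) and equation n·X = 21991590.
Checking the remaining points: n·S = 22043590, n·T = 22157190, n·U = 22221990.
Since n·S = 22043590 ≠ 21991590, S is off the plane and the points are not all coplanar.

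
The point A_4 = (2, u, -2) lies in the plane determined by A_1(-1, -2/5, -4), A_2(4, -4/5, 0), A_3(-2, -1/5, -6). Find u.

The plane through A_1, A_2, A_3 has equation 6y + (3/5)z = -24/5.
Substituting A_4: (6)u + (-6/5) = -24/5, so u = -3/5.

-3/5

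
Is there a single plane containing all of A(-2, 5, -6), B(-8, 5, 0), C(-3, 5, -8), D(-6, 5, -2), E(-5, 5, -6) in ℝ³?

The plane through A, B, C has normal n = AB × AC = (0, -18, 0) and equation n·P = -90.
Checking the remaining points: n·D = -90, n·E = -90.
All equal -90, so all 5 points lie in one plane.

Yes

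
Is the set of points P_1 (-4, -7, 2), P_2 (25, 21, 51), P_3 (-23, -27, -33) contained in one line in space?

P_1P_2 = (29, 28, 49), P_1P_3 = (-19, -20, -35).
P_1P_2 × P_1P_3 = (0, 84, -48).
The cross product is nonzero, so the points do not lie on one line.

No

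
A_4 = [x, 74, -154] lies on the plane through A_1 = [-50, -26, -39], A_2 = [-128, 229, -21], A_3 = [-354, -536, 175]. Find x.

144

A normal to the plane is n = A_1A_2 × A_1A_3 = (63750, 11220, 117300).
A_4 lies in the plane iff n · A_1A_4 = 0.
This gives (63750)x + (-9180000) = 0, so x = 144.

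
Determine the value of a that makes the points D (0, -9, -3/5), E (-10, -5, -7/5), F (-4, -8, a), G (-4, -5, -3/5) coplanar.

Normal to plane DEG: n = (16/5, 16/5, -24); plane equation n·P = -72/5.
Requiring n·F = -72/5: (-24)a + (-192/5) = -72/5.
So a = -1.

-1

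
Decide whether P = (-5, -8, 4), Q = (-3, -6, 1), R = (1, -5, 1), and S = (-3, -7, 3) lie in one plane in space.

Yes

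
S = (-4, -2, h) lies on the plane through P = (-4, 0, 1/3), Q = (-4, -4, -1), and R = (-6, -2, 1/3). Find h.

-1/3

Coplanarity requires PQ · (PR × PS) = 0.
PQ = (0, -4, -4/3), PR = (-2, -2, 0); the triple product is linear in h with coefficient -8 and constant term -8/3.
Setting it to zero: h = -1/3.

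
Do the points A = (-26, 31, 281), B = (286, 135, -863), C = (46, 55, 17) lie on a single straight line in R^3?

Yes

AB = (312, 104, -1144), AC = (72, 24, -264).
AB × AC = (0, 0, 0).
The cross product vanishes, so the three points are collinear.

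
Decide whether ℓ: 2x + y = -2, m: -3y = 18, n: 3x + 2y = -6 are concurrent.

Yes

Lines aᵢx + bᵢy = cᵢ with pairwise distinct directions are concurrent exactly when det[aᵢ bᵢ cᵢ] = 0.
Here the determinant is 0.
It vanishes, so the lines are concurrent at (2, -6).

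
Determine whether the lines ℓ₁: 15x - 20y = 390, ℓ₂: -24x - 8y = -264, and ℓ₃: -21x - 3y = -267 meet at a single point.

Yes

Lines aᵢx + bᵢy = cᵢ with pairwise distinct directions are concurrent exactly when det[aᵢ bᵢ cᵢ] = 0.
Here the determinant is 0.
It vanishes, so the lines are concurrent at (14, -9).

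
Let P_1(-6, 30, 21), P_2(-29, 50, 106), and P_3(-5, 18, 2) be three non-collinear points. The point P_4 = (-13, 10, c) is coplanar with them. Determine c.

11

Coplanarity requires P_1P_2 · (P_1P_3 × P_1P_4) = 0.
P_1P_2 = (-23, 20, 85), P_1P_3 = (1, -12, -19); the triple product is linear in c with coefficient 256 and constant term -2816.
Setting it to zero: c = 11.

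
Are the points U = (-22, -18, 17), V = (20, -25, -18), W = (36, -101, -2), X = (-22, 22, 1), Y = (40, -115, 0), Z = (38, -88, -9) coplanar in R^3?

The plane through U, V, W has normal n = UV × UW = (-2772, -1232, -3080) and equation n·P = 30800.
Checking the remaining points: n·X = 30800, n·Y = 30800, n·Z = 30800.
All equal 30800, so all 6 points lie in one plane.

Yes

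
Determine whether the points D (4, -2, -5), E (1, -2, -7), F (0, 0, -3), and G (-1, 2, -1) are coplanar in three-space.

No

With D as base: DE = (-3, 0, -2), DF = (-4, 2, 2), DG = (-5, 4, 4).
DF × DG = (0, 6, -6).
DE · (DF × DG) = 12.
Since 12 ≠ 0, the four points are not coplanar.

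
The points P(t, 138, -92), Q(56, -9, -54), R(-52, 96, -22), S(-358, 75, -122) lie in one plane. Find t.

-385

The points are coplanar iff PQ · (PR × PS) = 0.
Expanding, this is linear in t: (9828)t + (3783780) = 0.
So t = -385.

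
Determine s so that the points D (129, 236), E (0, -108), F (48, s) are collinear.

20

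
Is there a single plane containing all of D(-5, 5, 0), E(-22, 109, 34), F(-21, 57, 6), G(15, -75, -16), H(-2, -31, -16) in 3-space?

The plane through D, E, F has normal n = DE × DF = (-1144, -442, 780) and equation n·P = 3510.
Checking the remaining points: n·G = 3510, n·H = 3510.
All equal 3510, so all 5 points lie in one plane.

Yes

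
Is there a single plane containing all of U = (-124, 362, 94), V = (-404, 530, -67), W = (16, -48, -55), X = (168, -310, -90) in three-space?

The four points are coplanar iff the 3×3 determinant with rows UV, UW, UX is zero.
Rows: (-280, 168, -161), (140, -410, -149), (292, -672, -184).
Expanding along the first row: (-280)(-24688) − (168)(17748) + (-161)(25640) = -197064.
Nonzero ⇒ not coplanar.

No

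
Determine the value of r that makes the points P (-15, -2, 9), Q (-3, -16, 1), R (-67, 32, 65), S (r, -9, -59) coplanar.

Coplanarity ⇔ det[PQ; PR; PS] = 0.
Expanding, this is linear in r: (-512)r + (15872) = 0.
So r = 31.

31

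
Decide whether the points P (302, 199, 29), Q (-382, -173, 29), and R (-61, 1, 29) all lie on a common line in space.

No

PQ = (-684, -372, 0), PR = (-363, -198, 0).
PQ × PR = (0, 0, 396).
The cross product is nonzero, so the points do not lie on one line.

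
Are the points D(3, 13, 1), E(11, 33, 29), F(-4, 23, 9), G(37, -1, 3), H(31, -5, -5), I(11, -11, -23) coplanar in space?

Yes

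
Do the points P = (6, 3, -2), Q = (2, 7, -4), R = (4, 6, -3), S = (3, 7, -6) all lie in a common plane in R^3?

No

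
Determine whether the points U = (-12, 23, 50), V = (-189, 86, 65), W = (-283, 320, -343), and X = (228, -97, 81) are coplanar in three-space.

The four points are coplanar iff the 3×3 determinant with rows UV, UW, UX is zero.
Rows: (-177, 63, 15), (-271, 297, -393), (240, -120, 31).
Expanding along the first row: (-177)(-37953) − (63)(85919) + (15)(-38760) = 723384.
Nonzero ⇒ not coplanar.

No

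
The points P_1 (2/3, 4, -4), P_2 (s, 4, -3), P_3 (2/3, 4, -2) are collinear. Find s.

Direction P_1P_3 = (0, 0, 2). From the z-coordinate of P_2, the parameter along the line is τ = (-3 − (-4))/2 = 1/2.
Then s = 2/3 + 1/2·(0) = 2/3.

2/3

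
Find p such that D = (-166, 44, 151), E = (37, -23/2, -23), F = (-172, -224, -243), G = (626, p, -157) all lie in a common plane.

78

The points are coplanar iff DE · (DF × DG) = 0.
Expanding, this is linear in p: (81026)p + (-6320028) = 0.
So p = 78.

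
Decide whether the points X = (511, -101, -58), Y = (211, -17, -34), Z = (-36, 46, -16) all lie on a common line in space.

No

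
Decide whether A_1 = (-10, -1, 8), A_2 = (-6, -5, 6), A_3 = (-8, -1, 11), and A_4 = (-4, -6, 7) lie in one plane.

Yes

The four points are coplanar iff the 3×3 determinant with rows A_1A_2, A_1A_3, A_1A_4 is zero.
Rows: (4, -4, -2), (2, 0, 3), (6, -5, -1).
Expanding along the first row: (4)(15) − (-4)(-20) + (-2)(-10) = 0.
Zero determinant ⇒ coplanar.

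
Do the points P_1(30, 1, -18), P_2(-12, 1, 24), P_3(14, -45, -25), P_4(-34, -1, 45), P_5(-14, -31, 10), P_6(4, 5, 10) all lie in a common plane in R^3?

The plane through P_1, P_2, P_3 has normal n = P_1P_2 × P_1P_3 = (1932, -966, 1932) and equation n·P = 22218.
Checking the remaining points: n·P_4 = 22218, n·P_5 = 22218, n·P_6 = 22218.
All equal 22218, so all 6 points lie in one plane.

Yes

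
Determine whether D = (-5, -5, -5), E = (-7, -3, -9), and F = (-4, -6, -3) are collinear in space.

Yes

DE = (-2, 2, -4), DF = (1, -1, 2).
DE × DF = (0, 0, 0).
The cross product vanishes, so the three points are collinear.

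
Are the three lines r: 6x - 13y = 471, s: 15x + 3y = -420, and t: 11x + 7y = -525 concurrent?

Intersecting r and s: solving the 2×2 system gives (x, y) = (-19, -45).
Substitute into t: (11)(-19) + (7)(-45) = -524.
But t requires -525 ≠ -524, so the three lines have no common point.

No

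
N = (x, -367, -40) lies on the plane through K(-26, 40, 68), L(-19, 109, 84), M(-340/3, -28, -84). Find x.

-226/3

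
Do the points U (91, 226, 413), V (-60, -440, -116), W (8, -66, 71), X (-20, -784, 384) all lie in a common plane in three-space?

A normal to the plane through U, V, W is n = UV × UW = (73304, -7735, -11186).
The plane has equation n·P = 302736. For X: n·X = 302736.
Equal, so X lies in the plane and all four are coplanar.

Yes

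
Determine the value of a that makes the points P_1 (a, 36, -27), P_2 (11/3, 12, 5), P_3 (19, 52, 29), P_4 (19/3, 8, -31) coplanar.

56/3

The points are coplanar iff P_1P_2 · (P_1P_3 × P_1P_4) = 0.
Expanding, this is linear in a: (1344)a + (-25088) = 0.
So a = 56/3.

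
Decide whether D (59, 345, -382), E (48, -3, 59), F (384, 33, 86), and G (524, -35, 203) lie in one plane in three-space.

With D as base: DE = (-11, -348, 441), DF = (325, -312, 468), DG = (465, -380, 585).
DF × DG = (-4680, 27495, 21580).
DE · (DF × DG) = 0.
The scalar triple product vanishes, so the four points are coplanar.

Yes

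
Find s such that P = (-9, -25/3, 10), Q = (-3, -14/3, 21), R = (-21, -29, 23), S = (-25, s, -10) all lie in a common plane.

Normal to plane PQR: n = (275, -210, -80); plane equation n·X = -1525.
Requiring n·S = -1525: (-210)s + (-6075) = -1525.
So s = -65/3.

-65/3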